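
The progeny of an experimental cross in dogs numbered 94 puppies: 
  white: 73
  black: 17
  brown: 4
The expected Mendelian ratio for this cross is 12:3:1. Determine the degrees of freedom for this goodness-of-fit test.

A goodness-of-fit test with 3 phenotype classes has df = 3 − 1 = 2.

2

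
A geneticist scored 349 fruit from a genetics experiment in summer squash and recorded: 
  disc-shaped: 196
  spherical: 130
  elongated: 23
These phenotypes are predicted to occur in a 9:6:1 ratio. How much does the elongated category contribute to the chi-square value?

Under the 9:6:1 hypothesis (Σ ratio = 16, N = 349):
  disc-shaped: 349 × 9/16 = 196.3125
  spherical: 349 × 6/16 = 130.875
  elongated: 349 × 1/16 = 21.8125
Contribution of elongated: (23 − 21.8125)² / 21.8125 = 0.0646

0.065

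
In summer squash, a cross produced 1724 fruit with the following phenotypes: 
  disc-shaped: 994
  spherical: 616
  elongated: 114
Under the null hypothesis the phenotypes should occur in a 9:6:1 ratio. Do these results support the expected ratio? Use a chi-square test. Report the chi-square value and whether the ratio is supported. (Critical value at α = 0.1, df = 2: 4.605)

Total ratio parts = 16. Expected numbers out of 1724:
  disc-shaped: 1724 × 9/16 = 969.75
  spherical: 1724 × 6/16 = 646.5
  elongated: 1724 × 1/16 = 107.75
χ² = Σ (O − E)² / E
  disc-shaped: (994 − 969.75)² / 969.75 = 0.6064
  spherical: (616 − 646.5)² / 646.5 = 1.4389
  elongated: (114 − 107.75)² / 107.75 = 0.3625
χ² = 0.6064 + 1.4389 + 0.3625 = 2.4078 ≈ 2.408
Degrees of freedom = 3 − 1 = 2; critical value at α = 0.1 is 4.605.
Since 2.408 < 4.605, we fail to reject the null hypothesis — the data are consistent with the 9:6:1 ratio.

2.408; consistent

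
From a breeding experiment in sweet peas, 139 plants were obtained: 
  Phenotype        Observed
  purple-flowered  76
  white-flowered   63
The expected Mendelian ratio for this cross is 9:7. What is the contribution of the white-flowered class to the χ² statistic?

Under the 9:7 hypothesis (Σ ratio = 16, N = 139):
  purple-flowered: 139 × 9/16 = 78.1875
  white-flowered: 139 × 7/16 = 60.8125
Contribution of white-flowered: (63 − 60.8125)² / 60.8125 = 0.0787

0.079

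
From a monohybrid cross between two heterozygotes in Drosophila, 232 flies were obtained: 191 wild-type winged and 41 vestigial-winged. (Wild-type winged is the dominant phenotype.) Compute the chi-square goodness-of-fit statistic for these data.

For a monohybrid cross between heterozygotes with complete dominance, the expected phenotypic ratio is 3:1.
Expected counts for N = 232 under a 3:1 ratio (total parts = 4):
  wild-type winged: 232 × 3/4 = 174
  vestigial-winged: 232 × 1/4 = 58
χ² = Σ (O − E)² / E
  wild-type winged: (191 − 174)² / 174 = 1.6609
  vestigial-winged: (41 − 58)² / 58 = 4.9828
χ² = 1.6609 + 4.9828 = 6.6437 ≈ 6.644

6.644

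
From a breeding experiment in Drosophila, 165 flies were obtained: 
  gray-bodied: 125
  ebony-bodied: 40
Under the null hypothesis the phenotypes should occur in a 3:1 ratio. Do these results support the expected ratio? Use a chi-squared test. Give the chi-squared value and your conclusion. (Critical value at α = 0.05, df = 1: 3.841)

0.051; consistent

The 3:1 ratio has 4 parts, so with N = 165 the expected counts are:
  gray-bodied: 165 × 3/4 = 123.75
  ebony-bodied: 165 × 1/4 = 41.25
χ² = Σ (O − E)² / E
  gray-bodied: (125 − 123.75)² / 123.75 = 0.0126
  ebony-bodied: (40 − 41.25)² / 41.25 = 0.0379
χ² = 0.0126 + 0.0379 = 0.0505 ≈ 0.051
Degrees of freedom = 2 − 1 = 1; critical value at α = 0.05 is 3.841.
Since 0.051 < 3.841, we fail to reject the null hypothesis — the data are consistent with the 3:1 ratio.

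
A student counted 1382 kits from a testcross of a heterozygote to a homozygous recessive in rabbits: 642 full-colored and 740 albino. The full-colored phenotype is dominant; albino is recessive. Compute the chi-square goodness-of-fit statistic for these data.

A testcross of a heterozygote (Aa × aa) gives a 1:1 phenotypic ratio.
Total ratio parts = 2. Expected numbers out of 1382:
  full-colored: 1382 × 1/2 = 691
  albino: 1382 × 1/2 = 691
χ² = Σ (O − E)² / E
  full-colored: (642 − 691)² / 691 = 3.4747
  albino: (740 − 691)² / 691 = 3.4747
χ² = 3.4747 + 3.4747 = 6.9494 ≈ 6.949

6.949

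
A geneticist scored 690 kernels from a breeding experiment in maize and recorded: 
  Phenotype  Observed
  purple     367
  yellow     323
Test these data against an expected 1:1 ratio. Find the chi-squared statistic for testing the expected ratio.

2.806

Total ratio parts = 2. Expected numbers out of 690:
  purple: 690 × 1/2 = 345
  yellow: 690 × 1/2 = 345
χ² = Σ (O − E)² / E
  purple: (367 − 345)² / 345 = 1.4029
  yellow: (323 − 345)² / 345 = 1.4029
χ² = 1.4029 + 1.4029 = 2.8058 ≈ 2.806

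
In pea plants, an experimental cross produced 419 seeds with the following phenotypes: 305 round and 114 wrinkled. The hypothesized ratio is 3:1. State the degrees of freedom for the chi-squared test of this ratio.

A goodness-of-fit test with 2 phenotype classes has df = 2 − 1 = 1.

1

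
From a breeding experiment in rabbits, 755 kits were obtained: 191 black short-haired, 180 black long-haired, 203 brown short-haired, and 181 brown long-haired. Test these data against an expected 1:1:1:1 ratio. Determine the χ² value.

1.826

Expected counts for N = 755 under a 1:1:1:1 ratio (total parts = 4):
  black short-haired: 755 × 1/4 = 188.75
  black long-haired: 755 × 1/4 = 188.75
  brown short-haired: 755 × 1/4 = 188.75
  brown long-haired: 755 × 1/4 = 188.75
χ² = Σ (O − E)² / E
  black short-haired: (191 − 188.75)² / 188.75 = 0.0268
  black long-haired: (180 − 188.75)² / 188.75 = 0.4056
  brown short-haired: (203 − 188.75)² / 188.75 = 1.0758
  brown long-haired: (181 − 188.75)² / 188.75 = 0.3182
χ² = 0.0268 + 0.4056 + 1.0758 + 0.3182 = 1.8264 ≈ 1.826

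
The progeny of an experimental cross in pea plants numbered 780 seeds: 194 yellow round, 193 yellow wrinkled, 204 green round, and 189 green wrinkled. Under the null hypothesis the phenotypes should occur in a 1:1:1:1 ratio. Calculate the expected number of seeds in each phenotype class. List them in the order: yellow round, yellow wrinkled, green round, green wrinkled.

Total ratio parts = 4. Expected numbers out of 780:
  yellow round: 780 × 1/4 = 195
  yellow wrinkled: 780 × 1/4 = 195
  green round: 780 × 1/4 = 195
  green wrinkled: 780 × 1/4 = 195

195, 195, 195, 195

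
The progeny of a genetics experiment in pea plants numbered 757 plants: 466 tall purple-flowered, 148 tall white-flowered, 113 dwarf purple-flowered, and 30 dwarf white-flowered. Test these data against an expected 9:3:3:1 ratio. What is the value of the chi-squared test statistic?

16.286

Under the 9:3:3:1 hypothesis (Σ ratio = 16, N = 757):
  tall purple-flowered: 757 × 9/16 = 425.8125
  tall white-flowered: 757 × 3/16 = 141.9375
  dwarf purple-flowered: 757 × 3/16 = 141.9375
  dwarf white-flowered: 757 × 1/16 = 47.3125
χ² = Σ (O − E)² / E
  tall purple-flowered: (466 − 425.8125)² / 425.8125 = 3.7928
  tall white-flowered: (148 − 141.9375)² / 141.9375 = 0.2589
  dwarf purple-flowered: (113 − 141.9375)² / 141.9375 = 5.8996
  dwarf white-flowered: (30 − 47.3125)² / 47.3125 = 6.3350
χ² = 3.7928 + 0.2589 + 5.8996 + 6.3350 = 16.2863 ≈ 16.286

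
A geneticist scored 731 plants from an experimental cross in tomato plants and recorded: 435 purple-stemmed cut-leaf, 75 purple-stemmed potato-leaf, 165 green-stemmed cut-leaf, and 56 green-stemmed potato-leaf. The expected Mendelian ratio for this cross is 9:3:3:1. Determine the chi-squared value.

37.503

Under the 9:3:3:1 hypothesis (Σ ratio = 16, N = 731):
  purple-stemmed cut-leaf: 731 × 9/16 = 411.1875
  purple-stemmed potato-leaf: 731 × 3/16 = 137.0625
  green-stemmed cut-leaf: 731 × 3/16 = 137.0625
  green-stemmed potato-leaf: 731 × 1/16 = 45.6875
χ² = Σ (O − E)² / E
  purple-stemmed cut-leaf: (435 − 411.1875)² / 411.1875 = 1.3790
  purple-stemmed potato-leaf: (75 − 137.0625)² / 137.0625 = 28.1022
  green-stemmed cut-leaf: (165 − 137.0625)² / 137.0625 = 5.6945
  green-stemmed potato-leaf: (56 − 45.6875)² / 45.6875 = 2.3277
χ² = 1.3790 + 28.1022 + 5.6945 + 2.3277 = 37.5034 ≈ 37.503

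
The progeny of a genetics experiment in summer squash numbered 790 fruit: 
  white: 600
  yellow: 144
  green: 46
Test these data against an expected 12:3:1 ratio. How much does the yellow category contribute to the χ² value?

0.115

Expected counts for N = 790 under a 12:3:1 ratio (total parts = 16):
  white: 790 × 12/16 = 592.5
  yellow: 790 × 3/16 = 148.125
  green: 790 × 1/16 = 49.375
Contribution of yellow: (144 − 148.125)² / 148.125 = 0.1149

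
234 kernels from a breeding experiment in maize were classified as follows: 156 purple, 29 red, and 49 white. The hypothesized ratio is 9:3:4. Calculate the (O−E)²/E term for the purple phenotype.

4.514

Total ratio parts = 16. Expected numbers out of 234:
  purple: 234 × 9/16 = 131.625
  red: 234 × 3/16 = 43.875
  white: 234 × 4/16 = 58.5
Contribution of purple: (156 − 131.625)² / 131.625 = 4.5139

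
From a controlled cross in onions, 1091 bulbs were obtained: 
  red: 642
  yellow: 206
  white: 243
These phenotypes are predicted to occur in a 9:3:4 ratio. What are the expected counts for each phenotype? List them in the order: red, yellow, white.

Under the 9:3:4 hypothesis (Σ ratio = 16, N = 1091):
  red: 1091 × 9/16 = 613.6875
  yellow: 1091 × 3/16 = 204.5625
  white: 1091 × 4/16 = 272.75

613.6875, 204.5625, 272.75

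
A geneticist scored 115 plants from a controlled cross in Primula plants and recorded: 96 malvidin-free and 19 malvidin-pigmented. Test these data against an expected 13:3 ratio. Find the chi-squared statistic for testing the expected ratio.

Total ratio parts = 16. Expected numbers out of 115:
  malvidin-free: 115 × 13/16 = 93.4375
  malvidin-pigmented: 115 × 3/16 = 21.5625
χ² = Σ (O − E)² / E
  malvidin-free: (96 − 93.4375)² / 93.4375 = 0.0703
  malvidin-pigmented: (19 − 21.5625)² / 21.5625 = 0.3045
χ² = 0.0703 + 0.3045 = 0.3748 ≈ 0.375

0.375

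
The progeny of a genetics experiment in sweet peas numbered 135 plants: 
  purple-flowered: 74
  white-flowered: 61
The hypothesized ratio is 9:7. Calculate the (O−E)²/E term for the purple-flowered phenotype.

0.049

Expected counts for N = 135 under a 9:7 ratio (total parts = 16):
  purple-flowered: 135 × 9/16 = 75.9375
  white-flowered: 135 × 7/16 = 59.0625
Contribution of purple-flowered: (74 − 75.9375)² / 75.9375 = 0.0494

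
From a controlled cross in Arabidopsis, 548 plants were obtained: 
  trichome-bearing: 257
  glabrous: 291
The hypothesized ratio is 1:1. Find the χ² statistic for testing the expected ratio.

2.109

Under the 1:1 hypothesis (Σ ratio = 2, N = 548):
  trichome-bearing: 548 × 1/2 = 274
  glabrous: 548 × 1/2 = 274
χ² = Σ (O − E)² / E
  trichome-bearing: (257 − 274)² / 274 = 1.0547
  glabrous: (291 − 274)² / 274 = 1.0547
χ² = 1.0547 + 1.0547 = 2.1094 ≈ 2.109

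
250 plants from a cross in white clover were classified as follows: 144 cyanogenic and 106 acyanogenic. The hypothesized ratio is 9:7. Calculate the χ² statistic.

Under the 9:7 hypothesis (Σ ratio = 16, N = 250):
  cyanogenic: 250 × 9/16 = 140.625
  acyanogenic: 250 × 7/16 = 109.375
χ² = Σ (O − E)² / E
  cyanogenic: (144 − 140.625)² / 140.625 = 0.0810
  acyanogenic: (106 − 109.375)² / 109.375 = 0.1041
χ² = 0.0810 + 0.1041 = 0.1851 ≈ 0.185

0.185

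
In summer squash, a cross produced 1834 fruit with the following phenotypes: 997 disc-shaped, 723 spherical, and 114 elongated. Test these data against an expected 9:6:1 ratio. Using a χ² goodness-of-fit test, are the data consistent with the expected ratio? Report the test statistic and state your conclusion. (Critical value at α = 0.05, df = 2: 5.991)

2.972; consistent

Expected counts for N = 1834 under a 9:6:1 ratio (total parts = 16):
  disc-shaped: 1834 × 9/16 = 1031.625
  spherical: 1834 × 6/16 = 687.75
  elongated: 1834 × 1/16 = 114.625
χ² = Σ (O − E)² / E
  disc-shaped: (997 − 1031.625)² / 1031.625 = 1.1621
  spherical: (723 − 687.75)² / 687.75 = 1.8067
  elongated: (114 − 114.625)² / 114.625 = 0.0034
χ² = 1.1621 + 1.8067 + 0.0034 = 2.9722 ≈ 2.972
Degrees of freedom = 3 − 1 = 2; critical value at α = 0.05 is 5.991.
Since 2.972 < 5.991, we fail to reject the null hypothesis — the data are consistent with the 9:6:1 ratio.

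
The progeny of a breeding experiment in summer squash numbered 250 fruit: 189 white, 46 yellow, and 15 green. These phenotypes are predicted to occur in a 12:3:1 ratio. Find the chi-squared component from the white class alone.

0.012

Total ratio parts = 16. Expected numbers out of 250:
  white: 250 × 12/16 = 187.5
  yellow: 250 × 3/16 = 46.875
  green: 250 × 1/16 = 15.625
Contribution of white: (189 − 187.5)² / 187.5 = 0.0120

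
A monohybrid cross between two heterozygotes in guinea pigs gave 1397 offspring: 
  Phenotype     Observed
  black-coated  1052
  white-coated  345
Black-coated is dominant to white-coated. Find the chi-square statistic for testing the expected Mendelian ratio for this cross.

For a monohybrid cross between heterozygotes with complete dominance, the expected phenotypic ratio is 3:1.
Under the 3:1 hypothesis (Σ ratio = 4, N = 1397):
  black-coated: 1397 × 3/4 = 1047.75
  white-coated: 1397 × 1/4 = 349.25
χ² = Σ (O − E)² / E
  black-coated: (1052 − 1047.75)² / 1047.75 = 0.0172
  white-coated: (345 − 349.25)² / 349.25 = 0.0517
χ² = 0.0172 + 0.0517 = 0.0689 ≈ 0.069

0.069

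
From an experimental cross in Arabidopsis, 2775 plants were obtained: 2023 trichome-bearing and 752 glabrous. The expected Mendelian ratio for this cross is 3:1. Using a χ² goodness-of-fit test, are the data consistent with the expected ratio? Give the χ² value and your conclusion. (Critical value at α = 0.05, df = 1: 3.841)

Total ratio parts = 4. Expected numbers out of 2775:
  trichome-bearing: 2775 × 3/4 = 2081.25
  glabrous: 2775 × 1/4 = 693.75
χ² = Σ (O − E)² / E
  trichome-bearing: (2023 − 2081.25)² / 2081.25 = 1.6303
  glabrous: (752 − 693.75)² / 693.75 = 4.8909
χ² = 1.6303 + 4.8909 = 6.5212 ≈ 6.521
Degrees of freedom = 2 − 1 = 1; critical value at α = 0.05 is 3.841.
Since 6.521 > 3.841, we reject the null hypothesis — the data do not fit the 3:1 ratio.

6.521; not consistent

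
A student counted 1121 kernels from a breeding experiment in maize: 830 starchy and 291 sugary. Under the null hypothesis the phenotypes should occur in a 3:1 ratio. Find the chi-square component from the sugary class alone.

0.412

Total ratio parts = 4. Expected numbers out of 1121:
  starchy: 1121 × 3/4 = 840.75
  sugary: 1121 × 1/4 = 280.25
Contribution of sugary: (291 − 280.25)² / 280.25 = 0.4124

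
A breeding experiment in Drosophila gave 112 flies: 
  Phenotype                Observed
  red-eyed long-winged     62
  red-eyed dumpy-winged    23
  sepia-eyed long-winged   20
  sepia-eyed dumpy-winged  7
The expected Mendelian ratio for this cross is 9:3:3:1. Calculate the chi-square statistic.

0.254

The 9:3:3:1 ratio has 16 parts, so with N = 112 the expected counts are:
  red-eyed long-winged: 112 × 9/16 = 63
  red-eyed dumpy-winged: 112 × 3/16 = 21
  sepia-eyed long-winged: 112 × 3/16 = 21
  sepia-eyed dumpy-winged: 112 × 1/16 = 7
χ² = Σ (O − E)² / E
  red-eyed long-winged: (62 − 63)² / 63 = 0.0159
  red-eyed dumpy-winged: (23 − 21)² / 21 = 0.1905
  sepia-eyed long-winged: (20 − 21)² / 21 = 0.0476
  sepia-eyed dumpy-winged: (7 − 7)² / 7 = 0.0000
χ² = 0.0159 + 0.1905 + 0.0476 + 0.0000 = 0.254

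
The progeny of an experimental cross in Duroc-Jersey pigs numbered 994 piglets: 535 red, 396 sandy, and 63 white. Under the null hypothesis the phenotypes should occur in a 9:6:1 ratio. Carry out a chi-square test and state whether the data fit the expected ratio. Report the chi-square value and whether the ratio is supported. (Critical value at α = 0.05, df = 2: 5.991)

Total ratio parts = 16. Expected numbers out of 994:
  red: 994 × 9/16 = 559.125
  sandy: 994 × 6/16 = 372.75
  white: 994 × 1/16 = 62.125
χ² = Σ (O − E)² / E
  red: (535 − 559.125)² / 559.125 = 1.0409
  sandy: (396 − 372.75)² / 372.75 = 1.4502
  white: (63 − 62.125)² / 62.125 = 0.0123
χ² = 1.0409 + 1.4502 + 0.0123 = 2.5034 ≈ 2.503
Degrees of freedom = 3 − 1 = 2; critical value at α = 0.05 is 5.991.
Since 2.503 < 5.991, we fail to reject the null hypothesis — the data are consistent with the 9:6:1 ratio.

2.503; consistent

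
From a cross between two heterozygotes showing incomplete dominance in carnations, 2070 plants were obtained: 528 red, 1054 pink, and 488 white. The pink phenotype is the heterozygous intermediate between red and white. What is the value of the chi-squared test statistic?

2.243

With incomplete dominance, a heterozygote × heterozygote cross gives a 1:2:1 phenotypic ratio.
Under the 1:2:1 hypothesis (Σ ratio = 4, N = 2070):
  red: 2070 × 1/4 = 517.5
  pink: 2070 × 2/4 = 1035
  white: 2070 × 1/4 = 517.5
χ² = Σ (O − E)² / E
  red: (528 − 517.5)² / 517.5 = 0.2130
  pink: (1054 − 1035)² / 1035 = 0.3488
  white: (488 − 517.5)² / 517.5 = 1.6816
χ² = 0.2130 + 0.3488 + 1.6816 = 2.2434 ≈ 2.243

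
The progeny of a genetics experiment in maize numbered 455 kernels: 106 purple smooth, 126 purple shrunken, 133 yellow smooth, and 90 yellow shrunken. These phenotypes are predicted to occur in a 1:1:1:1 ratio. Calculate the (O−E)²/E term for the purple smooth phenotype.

0.528

Under the 1:1:1:1 hypothesis (Σ ratio = 4, N = 455):
  purple smooth: 455 × 1/4 = 113.75
  purple shrunken: 455 × 1/4 = 113.75
  yellow smooth: 455 × 1/4 = 113.75
  yellow shrunken: 455 × 1/4 = 113.75
Contribution of purple smooth: (106 − 113.75)² / 113.75 = 0.5280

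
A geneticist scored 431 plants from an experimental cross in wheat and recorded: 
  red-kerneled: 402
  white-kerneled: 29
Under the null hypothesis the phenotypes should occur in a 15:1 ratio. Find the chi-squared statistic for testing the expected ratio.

0.168

Under the 15:1 hypothesis (Σ ratio = 16, N = 431):
  red-kerneled: 431 × 15/16 = 404.0625
  white-kerneled: 431 × 1/16 = 26.9375
χ² = Σ (O − E)² / E
  red-kerneled: (402 − 404.0625)² / 404.0625 = 0.0105
  white-kerneled: (29 − 26.9375)² / 26.9375 = 0.1579
χ² = 0.0105 + 0.1579 = 0.1684 ≈ 0.168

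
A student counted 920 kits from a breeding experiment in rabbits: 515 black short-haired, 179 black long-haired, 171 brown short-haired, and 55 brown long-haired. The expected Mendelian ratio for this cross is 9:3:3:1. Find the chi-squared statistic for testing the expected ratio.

0.379

The 9:3:3:1 ratio has 16 parts, so with N = 920 the expected counts are:
  black short-haired: 920 × 9/16 = 517.5
  black long-haired: 920 × 3/16 = 172.5
  brown short-haired: 920 × 3/16 = 172.5
  brown long-haired: 920 × 1/16 = 57.5
χ² = Σ (O − E)² / E
  black short-haired: (515 − 517.5)² / 517.5 = 0.0121
  black long-haired: (179 − 172.5)² / 172.5 = 0.2449
  brown short-haired: (171 − 172.5)² / 172.5 = 0.0130
  brown long-haired: (55 − 57.5)² / 57.5 = 0.1087
χ² = 0.0121 + 0.2449 + 0.0130 + 0.1087 = 0.3787 ≈ 0.379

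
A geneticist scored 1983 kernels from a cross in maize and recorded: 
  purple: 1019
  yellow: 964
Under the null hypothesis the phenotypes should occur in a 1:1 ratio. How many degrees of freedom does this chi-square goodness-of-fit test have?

1

A goodness-of-fit test with 2 phenotype classes has df = 2 − 1 = 1.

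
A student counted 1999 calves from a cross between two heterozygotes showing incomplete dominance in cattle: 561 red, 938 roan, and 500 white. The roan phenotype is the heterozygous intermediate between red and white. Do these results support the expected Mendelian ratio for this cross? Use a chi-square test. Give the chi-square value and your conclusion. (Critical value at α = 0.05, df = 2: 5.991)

With incomplete dominance, a heterozygote × heterozygote cross gives a 1:2:1 phenotypic ratio.
The 1:2:1 ratio has 4 parts, so with N = 1999 the expected counts are:
  red: 1999 × 1/4 = 499.75
  roan: 1999 × 2/4 = 999.5
  white: 1999 × 1/4 = 499.75
χ² = Σ (O − E)² / E
  red: (561 − 499.75)² / 499.75 = 7.5069
  roan: (938 − 999.5)² / 999.5 = 3.7841
  white: (500 − 499.75)² / 499.75 = 0.0001
χ² = 7.5069 + 3.7841 + 0.0001 = 11.2911 ≈ 11.291
Degrees of freedom = 3 − 1 = 2; critical value at α = 0.05 is 5.991.
Since 11.291 > 5.991, we reject the null hypothesis — the data do not fit the 1:2:1 ratio.

11.291; not consistent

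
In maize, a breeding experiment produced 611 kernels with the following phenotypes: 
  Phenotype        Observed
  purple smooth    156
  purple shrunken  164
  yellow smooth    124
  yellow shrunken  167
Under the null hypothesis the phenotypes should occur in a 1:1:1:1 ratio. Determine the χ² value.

Under the 1:1:1:1 hypothesis (Σ ratio = 4, N = 611):
  purple smooth: 611 × 1/4 = 152.75
  purple shrunken: 611 × 1/4 = 152.75
  yellow smooth: 611 × 1/4 = 152.75
  yellow shrunken: 611 × 1/4 = 152.75
χ² = Σ (O − E)² / E
  purple smooth: (156 − 152.75)² / 152.75 = 0.0691
  purple shrunken: (164 − 152.75)² / 152.75 = 0.8286
  yellow smooth: (124 − 152.75)² / 152.75 = 5.4112
  yellow shrunken: (167 − 152.75)² / 152.75 = 1.3294
χ² = 0.0691 + 0.8286 + 5.4112 + 1.3294 = 7.6383 ≈ 7.638

7.638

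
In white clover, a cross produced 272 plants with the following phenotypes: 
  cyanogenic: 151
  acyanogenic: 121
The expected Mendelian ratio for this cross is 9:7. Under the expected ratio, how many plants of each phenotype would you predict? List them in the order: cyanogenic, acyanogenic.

Total ratio parts = 16. Expected numbers out of 272:
  cyanogenic: 272 × 9/16 = 153
  acyanogenic: 272 × 7/16 = 119

153, 119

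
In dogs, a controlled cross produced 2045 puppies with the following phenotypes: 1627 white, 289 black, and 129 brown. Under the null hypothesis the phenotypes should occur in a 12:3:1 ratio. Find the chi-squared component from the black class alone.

Expected counts for N = 2045 under a 12:3:1 ratio (total parts = 16):
  white: 2045 × 12/16 = 1533.75
  black: 2045 × 3/16 = 383.4375
  brown: 2045 × 1/16 = 127.8125
Contribution of black: (289 − 383.4375)² / 383.4375 = 23.2592

23.259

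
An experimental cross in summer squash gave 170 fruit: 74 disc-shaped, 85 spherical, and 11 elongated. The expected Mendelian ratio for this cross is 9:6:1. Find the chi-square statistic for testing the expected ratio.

11.987

The 9:6:1 ratio has 16 parts, so with N = 170 the expected counts are:
  disc-shaped: 170 × 9/16 = 95.625
  spherical: 170 × 6/16 = 63.75
  elongated: 170 × 1/16 = 10.625
χ² = Σ (O − E)² / E
  disc-shaped: (74 − 95.625)² / 95.625 = 4.8904
  spherical: (85 − 63.75)² / 63.75 = 7.0833
  elongated: (11 − 10.625)² / 10.625 = 0.0132
χ² = 4.8904 + 7.0833 + 0.0132 = 11.9869 ≈ 11.987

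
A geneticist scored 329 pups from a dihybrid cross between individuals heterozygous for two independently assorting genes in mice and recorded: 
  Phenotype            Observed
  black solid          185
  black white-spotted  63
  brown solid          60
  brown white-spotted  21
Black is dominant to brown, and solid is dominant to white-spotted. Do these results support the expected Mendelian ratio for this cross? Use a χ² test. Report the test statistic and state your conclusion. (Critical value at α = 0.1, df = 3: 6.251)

A dihybrid F₂ with independent assortment and complete dominance at both loci gives a 9:3:3:1 phenotypic ratio.
The 9:3:3:1 ratio has 16 parts, so with N = 329 the expected counts are:
  black solid: 329 × 9/16 = 185.0625
  black white-spotted: 329 × 3/16 = 61.6875
  brown solid: 329 × 3/16 = 61.6875
  brown white-spotted: 329 × 1/16 = 20.5625
χ² = Σ (O − E)² / E
  black solid: (185 − 185.0625)² / 185.0625 = 0.0000
  black white-spotted: (63 − 61.6875)² / 61.6875 = 0.0279
  brown solid: (60 − 61.6875)² / 61.6875 = 0.0462
  brown white-spotted: (21 − 20.5625)² / 20.5625 = 0.0093
χ² = 0.0000 + 0.0279 + 0.0462 + 0.0093 = 0.0834 ≈ 0.083
Degrees of freedom = 4 − 1 = 3; critical value at α = 0.1 is 6.251.
Since 0.083 < 6.251, we fail to reject the null hypothesis — the data are consistent with the 9:3:3:1 ratio.

0.083; consistent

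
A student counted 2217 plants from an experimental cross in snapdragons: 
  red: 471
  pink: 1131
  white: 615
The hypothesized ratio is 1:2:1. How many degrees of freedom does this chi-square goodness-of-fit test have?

A goodness-of-fit test with 3 phenotype classes has df = 3 − 1 = 2.

2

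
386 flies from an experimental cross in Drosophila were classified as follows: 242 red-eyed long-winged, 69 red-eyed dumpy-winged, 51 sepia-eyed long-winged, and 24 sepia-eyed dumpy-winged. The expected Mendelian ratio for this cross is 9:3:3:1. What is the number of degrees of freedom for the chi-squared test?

3

A goodness-of-fit test with 4 phenotype classes has df = 4 − 1 = 3.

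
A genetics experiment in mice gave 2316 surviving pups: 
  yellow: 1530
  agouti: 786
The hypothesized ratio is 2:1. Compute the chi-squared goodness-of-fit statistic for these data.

0.381

Under the 2:1 hypothesis (Σ ratio = 3, N = 2316):
  yellow: 2316 × 2/3 = 1544
  agouti: 2316 × 1/3 = 772
χ² = Σ (O − E)² / E
  yellow: (1530 − 1544)² / 1544 = 0.1269
  agouti: (786 − 772)² / 772 = 0.2539
χ² = 0.1269 + 0.2539 = 0.3808 ≈ 0.381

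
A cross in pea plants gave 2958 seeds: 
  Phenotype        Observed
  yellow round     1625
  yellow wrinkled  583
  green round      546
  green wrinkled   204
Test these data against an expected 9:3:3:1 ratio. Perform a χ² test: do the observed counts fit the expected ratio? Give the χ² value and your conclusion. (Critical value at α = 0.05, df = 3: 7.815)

The 9:3:3:1 ratio has 16 parts, so with N = 2958 the expected counts are:
  yellow round: 2958 × 9/16 = 1663.875
  yellow wrinkled: 2958 × 3/16 = 554.625
  green round: 2958 × 3/16 = 554.625
  green wrinkled: 2958 × 1/16 = 184.875
χ² = Σ (O − E)² / E
  yellow round: (1625 − 1663.875)² / 1663.875 = 0.9083
  yellow wrinkled: (583 − 554.625)² / 554.625 = 1.4517
  green round: (546 − 554.625)² / 554.625 = 0.1341
  green wrinkled: (204 − 184.875)² / 184.875 = 1.9784
χ² = 0.9083 + 1.4517 + 0.1341 + 1.9784 = 4.4725 ≈ 4.473
Degrees of freedom = 4 − 1 = 3; critical value at α = 0.05 is 7.815.
Since 4.473 < 7.815, we fail to reject the null hypothesis — the data are consistent with the 9:3:3:1 ratio.

4.473; consistent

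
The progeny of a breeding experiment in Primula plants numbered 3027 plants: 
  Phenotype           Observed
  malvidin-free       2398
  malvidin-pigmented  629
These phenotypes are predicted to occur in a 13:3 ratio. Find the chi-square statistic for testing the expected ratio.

The 13:3 ratio has 16 parts, so with N = 3027 the expected counts are:
  malvidin-free: 3027 × 13/16 = 2459.4375
  malvidin-pigmented: 3027 × 3/16 = 567.5625
χ² = Σ (O − E)² / E
  malvidin-free: (2398 − 2459.4375)² / 2459.4375 = 1.5347
  malvidin-pigmented: (629 − 567.5625)² / 567.5625 = 6.6505
χ² = 1.5347 + 6.6505 = 8.1852 ≈ 8.185

8.185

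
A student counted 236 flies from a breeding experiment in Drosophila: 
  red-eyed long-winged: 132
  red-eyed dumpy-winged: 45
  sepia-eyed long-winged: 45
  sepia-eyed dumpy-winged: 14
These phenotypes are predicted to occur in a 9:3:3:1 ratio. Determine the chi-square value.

Expected counts for N = 236 under a 9:3:3:1 ratio (total parts = 16):
  red-eyed long-winged: 236 × 9/16 = 132.75
  red-eyed dumpy-winged: 236 × 3/16 = 44.25
  sepia-eyed long-winged: 236 × 3/16 = 44.25
  sepia-eyed dumpy-winged: 236 × 1/16 = 14.75
χ² = Σ (O − E)² / E
  red-eyed long-winged: (132 − 132.75)² / 132.75 = 0.0042
  red-eyed dumpy-winged: (45 − 44.25)² / 44.25 = 0.0127
  sepia-eyed long-winged: (45 − 44.25)² / 44.25 = 0.0127
  sepia-eyed dumpy-winged: (14 − 14.75)² / 14.75 = 0.0381
χ² = 0.0042 + 0.0127 + 0.0127 + 0.0381 = 0.0677 ≈ 0.068

0.068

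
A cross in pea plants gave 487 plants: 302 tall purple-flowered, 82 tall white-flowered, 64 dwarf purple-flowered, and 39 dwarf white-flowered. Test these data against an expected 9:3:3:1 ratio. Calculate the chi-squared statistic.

Under the 9:3:3:1 hypothesis (Σ ratio = 16, N = 487):
  tall purple-flowered: 487 × 9/16 = 273.9375
  tall white-flowered: 487 × 3/16 = 91.3125
  dwarf purple-flowered: 487 × 3/16 = 91.3125
  dwarf white-flowered: 487 × 1/16 = 30.4375
χ² = Σ (O − E)² / E
  tall purple-flowered: (302 − 273.9375)² / 273.9375 = 2.8748
  tall white-flowered: (82 − 91.3125)² / 91.3125 = 0.9497
  dwarf purple-flowered: (64 − 91.3125)² / 91.3125 = 8.1694
  dwarf white-flowered: (39 − 30.4375)² / 30.4375 = 2.4088
χ² = 2.8748 + 0.9497 + 8.1694 + 2.4088 = 14.4027 ≈ 14.403

14.403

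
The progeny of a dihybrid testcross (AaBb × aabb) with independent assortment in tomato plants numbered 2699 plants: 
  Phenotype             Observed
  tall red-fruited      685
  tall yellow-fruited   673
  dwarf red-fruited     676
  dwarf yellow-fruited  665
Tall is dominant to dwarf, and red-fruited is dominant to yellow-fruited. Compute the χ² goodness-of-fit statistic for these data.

0.303

A dihybrid testcross with independent assortment gives a 1:1:1:1 ratio.
The 1:1:1:1 ratio has 4 parts, so with N = 2699 the expected counts are:
  tall red-fruited: 2699 × 1/4 = 674.75
  tall yellow-fruited: 2699 × 1/4 = 674.75
  dwarf red-fruited: 2699 × 1/4 = 674.75
  dwarf yellow-fruited: 2699 × 1/4 = 674.75
χ² = Σ (O − E)² / E
  tall red-fruited: (685 − 674.75)² / 674.75 = 0.1557
  tall yellow-fruited: (673 − 674.75)² / 674.75 = 0.0045
  dwarf red-fruited: (676 − 674.75)² / 674.75 = 0.0023
  dwarf yellow-fruited: (665 − 674.75)² / 674.75 = 0.1409
χ² = 0.1557 + 0.0045 + 0.0023 + 0.1409 = 0.3034 ≈ 0.303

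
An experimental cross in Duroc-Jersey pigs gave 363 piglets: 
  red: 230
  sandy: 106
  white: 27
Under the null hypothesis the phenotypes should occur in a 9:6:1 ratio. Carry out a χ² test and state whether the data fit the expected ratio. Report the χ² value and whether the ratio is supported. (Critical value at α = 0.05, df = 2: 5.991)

10.750; not consistent

Expected counts for N = 363 under a 9:6:1 ratio (total parts = 16):
  red: 363 × 9/16 = 204.1875
  sandy: 363 × 6/16 = 136.125
  white: 363 × 1/16 = 22.6875
χ² = Σ (O − E)² / E
  red: (230 − 204.1875)² / 204.1875 = 3.2631
  sandy: (106 − 136.125)² / 136.125 = 6.6668
  white: (27 − 22.6875)² / 22.6875 = 0.8197
χ² = 3.2631 + 6.6668 + 0.8197 = 10.7496 ≈ 10.750
Degrees of freedom = 3 − 1 = 2; critical value at α = 0.05 is 5.991.
Since 10.750 > 5.991, we reject the null hypothesis — the data do not fit the 9:6:1 ratio.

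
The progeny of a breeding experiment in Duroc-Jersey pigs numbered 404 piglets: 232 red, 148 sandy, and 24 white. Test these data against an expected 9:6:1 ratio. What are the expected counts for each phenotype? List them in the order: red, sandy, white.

227.25, 151.5, 25.25

Under the 9:6:1 hypothesis (Σ ratio = 16, N = 404):
  red: 404 × 9/16 = 227.25
  sandy: 404 × 6/16 = 151.5
  white: 404 × 1/16 = 25.25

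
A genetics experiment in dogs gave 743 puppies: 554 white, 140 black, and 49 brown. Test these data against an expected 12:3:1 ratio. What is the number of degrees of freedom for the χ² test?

2

A goodness-of-fit test with 3 phenotype classes has df = 3 − 1 = 2.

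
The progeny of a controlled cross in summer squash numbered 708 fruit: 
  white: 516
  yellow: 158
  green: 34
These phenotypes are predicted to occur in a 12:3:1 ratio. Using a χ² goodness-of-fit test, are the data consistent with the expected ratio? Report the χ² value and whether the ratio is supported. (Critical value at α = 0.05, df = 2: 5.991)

7.601; not consistent

Under the 12:3:1 hypothesis (Σ ratio = 16, N = 708):
  white: 708 × 12/16 = 531
  yellow: 708 × 3/16 = 132.75
  green: 708 × 1/16 = 44.25
χ² = Σ (O − E)² / E
  white: (516 − 531)² / 531 = 0.4237
  yellow: (158 − 132.75)² / 132.75 = 4.8027
  green: (34 − 44.25)² / 44.25 = 2.3743
χ² = 0.4237 + 4.8027 + 2.3743 = 7.6007 ≈ 7.601
Degrees of freedom = 3 − 1 = 2; critical value at α = 0.05 is 5.991.
Since 7.601 > 5.991, we reject the null hypothesis — the data do not fit the 12:3:1 ratio.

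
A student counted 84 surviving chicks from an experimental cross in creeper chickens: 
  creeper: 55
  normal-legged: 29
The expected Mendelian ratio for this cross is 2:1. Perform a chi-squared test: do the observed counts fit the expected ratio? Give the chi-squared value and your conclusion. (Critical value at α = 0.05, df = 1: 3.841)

Expected counts for N = 84 under a 2:1 ratio (total parts = 3):
  creeper: 84 × 2/3 = 56
  normal-legged: 84 × 1/3 = 28
χ² = Σ (O − E)² / E
  creeper: (55 − 56)² / 56 = 0.0179
  normal-legged: (29 − 28)² / 28 = 0.0357
χ² = 0.0179 + 0.0357 = 0.0536 ≈ 0.054
Degrees of freedom = 2 − 1 = 1; critical value at α = 0.05 is 3.841.
Since 0.054 < 3.841, we fail to reject the null hypothesis — the data are consistent with the 2:1 ratio.

0.054; consistent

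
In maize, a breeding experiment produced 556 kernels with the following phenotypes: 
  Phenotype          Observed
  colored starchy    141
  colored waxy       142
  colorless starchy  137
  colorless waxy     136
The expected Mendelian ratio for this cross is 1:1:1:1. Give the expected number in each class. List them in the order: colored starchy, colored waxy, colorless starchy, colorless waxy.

139, 139, 139, 139

The 1:1:1:1 ratio has 4 parts, so with N = 556 the expected counts are:
  colored starchy: 556 × 1/4 = 139
  colored waxy: 556 × 1/4 = 139
  colorless starchy: 556 × 1/4 = 139
  colorless waxy: 556 × 1/4 = 139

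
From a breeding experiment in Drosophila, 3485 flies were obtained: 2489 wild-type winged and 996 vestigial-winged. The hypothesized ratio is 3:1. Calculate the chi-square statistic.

Expected counts for N = 3485 under a 3:1 ratio (total parts = 4):
  wild-type winged: 3485 × 3/4 = 2613.75
  vestigial-winged: 3485 × 1/4 = 871.25
χ² = Σ (O − E)² / E
  wild-type winged: (2489 − 2613.75)² / 2613.75 = 5.9541
  vestigial-winged: (996 − 871.25)² / 871.25 = 17.8623
χ² = 5.9541 + 17.8623 = 23.8164 ≈ 23.816

23.816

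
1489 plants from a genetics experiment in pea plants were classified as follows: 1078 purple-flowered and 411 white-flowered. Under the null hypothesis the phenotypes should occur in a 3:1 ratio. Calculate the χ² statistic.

5.378

The 3:1 ratio has 4 parts, so with N = 1489 the expected counts are:
  purple-flowered: 1489 × 3/4 = 1116.75
  white-flowered: 1489 × 1/4 = 372.25
χ² = Σ (O − E)² / E
  purple-flowered: (1078 − 1116.75)² / 1116.75 = 1.3446
  white-flowered: (411 − 372.25)² / 372.25 = 4.0337
χ² = 1.3446 + 4.0337 = 5.3783 ≈ 5.378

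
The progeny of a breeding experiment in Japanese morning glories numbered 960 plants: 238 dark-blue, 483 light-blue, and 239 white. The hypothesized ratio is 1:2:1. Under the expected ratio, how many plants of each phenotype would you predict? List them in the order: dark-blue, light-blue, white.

Total ratio parts = 4. Expected numbers out of 960:
  dark-blue: 960 × 1/4 = 240
  light-blue: 960 × 2/4 = 480
  white: 960 × 1/4 = 240

240, 480, 240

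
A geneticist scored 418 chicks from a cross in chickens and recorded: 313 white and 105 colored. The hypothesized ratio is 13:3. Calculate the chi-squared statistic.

Total ratio parts = 16. Expected numbers out of 418:
  white: 418 × 13/16 = 339.625
  colored: 418 × 3/16 = 78.375
χ² = Σ (O − E)² / E
  white: (313 − 339.625)² / 339.625 = 2.0873
  colored: (105 − 78.375)² / 78.375 = 9.0449
χ² = 2.0873 + 9.0449 = 11.1322 ≈ 11.132

11.132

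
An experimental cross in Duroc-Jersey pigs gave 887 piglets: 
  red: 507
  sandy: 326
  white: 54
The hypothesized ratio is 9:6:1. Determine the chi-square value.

0.300

Total ratio parts = 16. Expected numbers out of 887:
  red: 887 × 9/16 = 498.9375
  sandy: 887 × 6/16 = 332.625
  white: 887 × 1/16 = 55.4375
χ² = Σ (O − E)² / E
  red: (507 − 498.9375)² / 498.9375 = 0.1303
  sandy: (326 − 332.625)² / 332.625 = 0.1320
  white: (54 − 55.4375)² / 55.4375 = 0.0373
χ² = 0.1303 + 0.1320 + 0.0373 = 0.2996 ≈ 0.300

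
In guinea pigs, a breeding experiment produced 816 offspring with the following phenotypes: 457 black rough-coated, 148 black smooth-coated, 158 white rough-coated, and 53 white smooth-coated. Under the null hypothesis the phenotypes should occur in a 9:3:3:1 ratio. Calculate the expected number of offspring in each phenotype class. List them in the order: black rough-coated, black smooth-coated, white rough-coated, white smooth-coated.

Under the 9:3:3:1 hypothesis (Σ ratio = 16, N = 816):
  black rough-coated: 816 × 9/16 = 459
  black smooth-coated: 816 × 3/16 = 153
  white rough-coated: 816 × 3/16 = 153
  white smooth-coated: 816 × 1/16 = 51

459, 153, 153, 51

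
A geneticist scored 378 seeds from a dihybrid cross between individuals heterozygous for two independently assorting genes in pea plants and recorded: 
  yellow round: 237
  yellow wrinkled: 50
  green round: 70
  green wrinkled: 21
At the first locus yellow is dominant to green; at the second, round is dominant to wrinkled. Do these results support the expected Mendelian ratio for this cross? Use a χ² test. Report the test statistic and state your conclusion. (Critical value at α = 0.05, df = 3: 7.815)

A dihybrid F₂ with independent assortment and complete dominance at both loci gives a 9:3:3:1 phenotypic ratio.
Under the 9:3:3:1 hypothesis (Σ ratio = 16, N = 378):
  yellow round: 378 × 9/16 = 212.625
  yellow wrinkled: 378 × 3/16 = 70.875
  green round: 378 × 3/16 = 70.875
  green wrinkled: 378 × 1/16 = 23.625
χ² = Σ (O − E)² / E
  yellow round: (237 − 212.625)² / 212.625 = 2.7943
  yellow wrinkled: (50 − 70.875)² / 70.875 = 6.1484
  green round: (70 − 70.875)² / 70.875 = 0.0108
  green wrinkled: (21 − 23.625)² / 23.625 = 0.2917
χ² = 2.7943 + 6.1484 + 0.0108 + 0.2917 = 9.2452 ≈ 9.245
Degrees of freedom = 4 − 1 = 3; critical value at α = 0.05 is 7.815.
Since 9.245 > 7.815, we reject the null hypothesis — the data do not fit the 9:3:3:1 ratio.

9.245; not consistent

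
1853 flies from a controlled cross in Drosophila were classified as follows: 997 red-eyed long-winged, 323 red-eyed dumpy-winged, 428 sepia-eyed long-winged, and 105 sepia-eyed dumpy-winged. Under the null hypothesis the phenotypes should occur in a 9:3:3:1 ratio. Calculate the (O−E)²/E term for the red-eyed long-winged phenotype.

The 9:3:3:1 ratio has 16 parts, so with N = 1853 the expected counts are:
  red-eyed long-winged: 1853 × 9/16 = 1042.3125
  red-eyed dumpy-winged: 1853 × 3/16 = 347.4375
  sepia-eyed long-winged: 1853 × 3/16 = 347.4375
  sepia-eyed dumpy-winged: 1853 × 1/16 = 115.8125
Contribution of red-eyed long-winged: (997 − 1042.3125)² / 1042.3125 = 1.9699

1.970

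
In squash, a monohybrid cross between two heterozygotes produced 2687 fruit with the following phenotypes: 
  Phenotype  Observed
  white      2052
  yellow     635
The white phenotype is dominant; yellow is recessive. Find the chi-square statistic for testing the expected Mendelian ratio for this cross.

2.681

For a monohybrid cross between heterozygotes with complete dominance, the expected phenotypic ratio is 3:1.
Expected counts for N = 2687 under a 3:1 ratio (total parts = 4):
  white: 2687 × 3/4 = 2015.25
  yellow: 2687 × 1/4 = 671.75
χ² = Σ (O − E)² / E
  white: (2052 − 2015.25)² / 2015.25 = 0.6702
  yellow: (635 − 671.75)² / 671.75 = 2.0105
χ² = 0.6702 + 2.0105 = 2.6807 ≈ 2.681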